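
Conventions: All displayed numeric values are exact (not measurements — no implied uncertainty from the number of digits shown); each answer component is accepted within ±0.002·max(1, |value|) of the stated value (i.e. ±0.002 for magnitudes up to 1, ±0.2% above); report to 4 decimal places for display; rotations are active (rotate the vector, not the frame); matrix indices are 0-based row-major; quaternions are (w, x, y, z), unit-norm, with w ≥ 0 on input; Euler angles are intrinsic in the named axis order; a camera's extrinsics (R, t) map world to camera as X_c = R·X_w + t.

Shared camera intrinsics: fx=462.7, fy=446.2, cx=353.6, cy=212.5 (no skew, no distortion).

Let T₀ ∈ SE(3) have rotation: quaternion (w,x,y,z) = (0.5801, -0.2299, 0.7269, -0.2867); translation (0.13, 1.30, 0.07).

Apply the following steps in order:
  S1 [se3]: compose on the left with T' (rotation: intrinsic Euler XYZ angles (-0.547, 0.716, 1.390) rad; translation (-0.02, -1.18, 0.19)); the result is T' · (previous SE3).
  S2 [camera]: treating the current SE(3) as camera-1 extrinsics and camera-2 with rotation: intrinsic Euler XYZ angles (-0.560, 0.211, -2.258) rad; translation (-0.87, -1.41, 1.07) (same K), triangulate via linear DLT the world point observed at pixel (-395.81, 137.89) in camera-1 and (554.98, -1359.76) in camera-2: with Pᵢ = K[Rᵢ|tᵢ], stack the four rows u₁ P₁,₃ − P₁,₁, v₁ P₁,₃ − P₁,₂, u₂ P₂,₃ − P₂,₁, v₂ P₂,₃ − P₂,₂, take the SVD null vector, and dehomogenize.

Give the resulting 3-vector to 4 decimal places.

result = (-0.5237, 1.2147, -0.5231)

after S1 (compose_se3): R=[-0.0021 -0.9906 0.1370; -0.7779 0.0877 0.6223; -0.6284 -0.1052 -0.7707], t=(-0.9212, -0.4151, 0.7508)
after S2 (triangulate): (-0.5237, 1.2147, -0.5231)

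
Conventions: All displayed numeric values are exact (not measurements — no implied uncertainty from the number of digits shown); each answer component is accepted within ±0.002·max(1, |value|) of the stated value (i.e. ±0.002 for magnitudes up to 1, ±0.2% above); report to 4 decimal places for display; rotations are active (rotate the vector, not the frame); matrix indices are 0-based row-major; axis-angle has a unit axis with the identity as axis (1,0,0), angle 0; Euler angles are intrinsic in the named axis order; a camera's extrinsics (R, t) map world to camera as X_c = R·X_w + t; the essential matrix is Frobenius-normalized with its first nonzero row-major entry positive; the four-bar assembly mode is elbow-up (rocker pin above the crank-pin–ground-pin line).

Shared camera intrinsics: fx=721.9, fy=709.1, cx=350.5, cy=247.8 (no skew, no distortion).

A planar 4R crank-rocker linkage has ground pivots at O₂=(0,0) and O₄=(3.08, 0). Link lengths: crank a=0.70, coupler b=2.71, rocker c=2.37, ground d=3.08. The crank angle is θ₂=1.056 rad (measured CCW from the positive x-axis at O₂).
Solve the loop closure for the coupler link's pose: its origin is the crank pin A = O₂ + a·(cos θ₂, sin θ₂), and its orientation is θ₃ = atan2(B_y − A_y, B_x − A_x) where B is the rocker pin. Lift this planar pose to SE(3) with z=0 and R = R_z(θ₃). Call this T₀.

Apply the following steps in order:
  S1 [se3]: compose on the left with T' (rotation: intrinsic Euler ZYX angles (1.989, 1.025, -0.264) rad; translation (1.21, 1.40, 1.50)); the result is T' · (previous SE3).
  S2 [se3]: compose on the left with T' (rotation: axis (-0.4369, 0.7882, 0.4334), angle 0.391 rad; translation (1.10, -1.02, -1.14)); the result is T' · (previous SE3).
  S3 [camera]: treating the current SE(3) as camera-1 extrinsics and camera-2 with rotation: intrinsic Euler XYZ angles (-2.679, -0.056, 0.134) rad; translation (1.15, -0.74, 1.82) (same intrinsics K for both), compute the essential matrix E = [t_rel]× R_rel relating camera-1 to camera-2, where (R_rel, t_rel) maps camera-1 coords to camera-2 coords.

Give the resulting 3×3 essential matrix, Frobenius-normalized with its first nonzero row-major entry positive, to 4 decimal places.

matrix = [0.2248 0.0259 -0.2878; 0.4732 -0.1230 -0.3737; 0.2559 -0.5194 0.3900]

source (fourbar_fk): coupler pose = R=[0.7844 -0.6203 0.0000; 0.6203 0.7844 0.0000; 0.0000 0.0000 1.0000], t=(0.3447, 0.6093, 0.0000)
after S1 (compose_se3): R=[-0.6564 -0.4901 -0.5735; 0.0025 -0.7616 0.6480; -0.7544 0.4239 0.5011], t=(0.6551, 1.2004, 1.1229)
after S2 (compose_se3): R=[-0.8326 -0.1933 -0.5190; -0.2340 -0.7266 0.6460; -0.5020 0.6593 0.5597], t=(1.8068, 0.4532, -0.4610)
after S3 (essential): [0.2248 0.0259 -0.2878; 0.4732 -0.1230 -0.3737; 0.2559 -0.5194 0.3900]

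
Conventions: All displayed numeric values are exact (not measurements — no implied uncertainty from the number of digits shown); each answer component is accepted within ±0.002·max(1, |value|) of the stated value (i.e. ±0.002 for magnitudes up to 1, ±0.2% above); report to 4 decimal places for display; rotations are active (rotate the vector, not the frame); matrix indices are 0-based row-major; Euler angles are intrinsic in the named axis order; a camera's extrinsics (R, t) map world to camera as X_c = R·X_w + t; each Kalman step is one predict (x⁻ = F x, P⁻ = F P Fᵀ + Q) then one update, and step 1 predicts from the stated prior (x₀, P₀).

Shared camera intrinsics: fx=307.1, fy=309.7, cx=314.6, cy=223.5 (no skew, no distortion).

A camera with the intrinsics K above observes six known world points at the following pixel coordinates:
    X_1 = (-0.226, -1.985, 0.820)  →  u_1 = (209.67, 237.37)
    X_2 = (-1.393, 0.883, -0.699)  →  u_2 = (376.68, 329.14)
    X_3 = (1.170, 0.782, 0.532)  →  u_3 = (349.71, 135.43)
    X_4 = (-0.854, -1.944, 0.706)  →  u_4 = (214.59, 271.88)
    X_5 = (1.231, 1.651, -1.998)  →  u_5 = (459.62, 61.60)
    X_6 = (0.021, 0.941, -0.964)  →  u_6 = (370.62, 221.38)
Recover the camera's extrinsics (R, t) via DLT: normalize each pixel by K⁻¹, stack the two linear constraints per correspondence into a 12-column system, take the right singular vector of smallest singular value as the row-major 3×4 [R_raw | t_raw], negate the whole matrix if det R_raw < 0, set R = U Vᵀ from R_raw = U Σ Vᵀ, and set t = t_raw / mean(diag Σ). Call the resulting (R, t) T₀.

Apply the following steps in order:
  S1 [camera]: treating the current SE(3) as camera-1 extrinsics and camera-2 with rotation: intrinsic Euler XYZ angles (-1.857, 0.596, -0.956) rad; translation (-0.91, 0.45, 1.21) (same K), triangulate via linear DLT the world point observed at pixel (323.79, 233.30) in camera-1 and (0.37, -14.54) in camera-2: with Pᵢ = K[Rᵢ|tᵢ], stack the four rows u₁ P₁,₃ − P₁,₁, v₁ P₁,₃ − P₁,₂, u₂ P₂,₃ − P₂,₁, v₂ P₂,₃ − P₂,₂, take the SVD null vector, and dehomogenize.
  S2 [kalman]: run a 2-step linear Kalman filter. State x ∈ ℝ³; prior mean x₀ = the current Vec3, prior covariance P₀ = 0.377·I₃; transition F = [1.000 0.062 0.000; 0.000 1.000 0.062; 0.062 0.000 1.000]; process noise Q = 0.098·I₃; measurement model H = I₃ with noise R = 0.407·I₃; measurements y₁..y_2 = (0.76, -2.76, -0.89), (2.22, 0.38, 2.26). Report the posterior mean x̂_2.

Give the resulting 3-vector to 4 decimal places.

result = (1.2340, -0.5268, 0.3675)

source (pnp_recover): camera pose = R=[-0.1262 0.9811 0.1465; -0.9831 -0.1040 -0.1504; -0.1323 -0.1630 0.9777], t=(-0.1501, -0.0499, 4.5507)
after S1 (triangulate): (0.0423, 0.4811, -1.5600)
after S2 (kf_track): (1.2340, -0.5268, 0.3675)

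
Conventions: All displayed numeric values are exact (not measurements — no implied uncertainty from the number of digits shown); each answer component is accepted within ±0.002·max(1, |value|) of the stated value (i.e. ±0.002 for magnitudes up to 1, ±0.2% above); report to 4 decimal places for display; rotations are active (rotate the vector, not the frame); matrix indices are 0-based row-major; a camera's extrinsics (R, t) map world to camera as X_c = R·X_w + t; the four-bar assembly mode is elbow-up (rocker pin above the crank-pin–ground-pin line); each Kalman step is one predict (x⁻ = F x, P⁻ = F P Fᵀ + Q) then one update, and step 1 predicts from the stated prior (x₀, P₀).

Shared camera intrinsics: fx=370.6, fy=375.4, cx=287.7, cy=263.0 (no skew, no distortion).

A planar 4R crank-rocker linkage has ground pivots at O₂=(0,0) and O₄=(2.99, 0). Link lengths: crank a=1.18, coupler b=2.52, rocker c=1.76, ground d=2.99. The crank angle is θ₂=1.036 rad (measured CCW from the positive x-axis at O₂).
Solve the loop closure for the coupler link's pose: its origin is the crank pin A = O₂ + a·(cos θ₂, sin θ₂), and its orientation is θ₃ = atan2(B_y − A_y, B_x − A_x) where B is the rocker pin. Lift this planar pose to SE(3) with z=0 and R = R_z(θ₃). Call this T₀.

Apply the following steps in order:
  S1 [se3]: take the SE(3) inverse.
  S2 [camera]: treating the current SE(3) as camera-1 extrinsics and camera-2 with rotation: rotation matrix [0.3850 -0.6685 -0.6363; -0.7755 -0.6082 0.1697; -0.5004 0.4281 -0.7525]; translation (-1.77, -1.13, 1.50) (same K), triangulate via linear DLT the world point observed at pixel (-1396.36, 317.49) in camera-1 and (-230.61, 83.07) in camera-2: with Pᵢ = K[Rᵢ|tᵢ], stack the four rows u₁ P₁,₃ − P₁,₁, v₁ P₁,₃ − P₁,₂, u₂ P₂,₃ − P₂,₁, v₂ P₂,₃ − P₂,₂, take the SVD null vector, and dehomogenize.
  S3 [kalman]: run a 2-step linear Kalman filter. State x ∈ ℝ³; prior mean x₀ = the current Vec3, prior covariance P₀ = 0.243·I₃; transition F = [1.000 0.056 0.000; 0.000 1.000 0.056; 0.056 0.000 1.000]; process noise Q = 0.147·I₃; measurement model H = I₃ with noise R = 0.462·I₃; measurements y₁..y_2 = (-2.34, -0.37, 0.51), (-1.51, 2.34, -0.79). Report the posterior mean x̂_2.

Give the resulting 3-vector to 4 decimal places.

result = (-1.4584, 1.1242, -0.1707)

source (fourbar_fk): coupler pose = R=[0.9553 -0.2955 0.0000; 0.2955 0.9553 0.0000; 0.0000 0.0000 1.0000], t=(0.6014, 1.0152, 0.0000)
after S1 (invert_se3): R=[0.9553 0.2955 0.0000; -0.2955 0.9553 0.0000; 0.0000 0.0000 1.0000], t=(-0.8746, -0.7922, 0.0000)
after S2 (triangulate): (-0.7204, 0.6522, 0.3015)
after S3 (kf_track): (-1.4584, 1.1242, -0.1707)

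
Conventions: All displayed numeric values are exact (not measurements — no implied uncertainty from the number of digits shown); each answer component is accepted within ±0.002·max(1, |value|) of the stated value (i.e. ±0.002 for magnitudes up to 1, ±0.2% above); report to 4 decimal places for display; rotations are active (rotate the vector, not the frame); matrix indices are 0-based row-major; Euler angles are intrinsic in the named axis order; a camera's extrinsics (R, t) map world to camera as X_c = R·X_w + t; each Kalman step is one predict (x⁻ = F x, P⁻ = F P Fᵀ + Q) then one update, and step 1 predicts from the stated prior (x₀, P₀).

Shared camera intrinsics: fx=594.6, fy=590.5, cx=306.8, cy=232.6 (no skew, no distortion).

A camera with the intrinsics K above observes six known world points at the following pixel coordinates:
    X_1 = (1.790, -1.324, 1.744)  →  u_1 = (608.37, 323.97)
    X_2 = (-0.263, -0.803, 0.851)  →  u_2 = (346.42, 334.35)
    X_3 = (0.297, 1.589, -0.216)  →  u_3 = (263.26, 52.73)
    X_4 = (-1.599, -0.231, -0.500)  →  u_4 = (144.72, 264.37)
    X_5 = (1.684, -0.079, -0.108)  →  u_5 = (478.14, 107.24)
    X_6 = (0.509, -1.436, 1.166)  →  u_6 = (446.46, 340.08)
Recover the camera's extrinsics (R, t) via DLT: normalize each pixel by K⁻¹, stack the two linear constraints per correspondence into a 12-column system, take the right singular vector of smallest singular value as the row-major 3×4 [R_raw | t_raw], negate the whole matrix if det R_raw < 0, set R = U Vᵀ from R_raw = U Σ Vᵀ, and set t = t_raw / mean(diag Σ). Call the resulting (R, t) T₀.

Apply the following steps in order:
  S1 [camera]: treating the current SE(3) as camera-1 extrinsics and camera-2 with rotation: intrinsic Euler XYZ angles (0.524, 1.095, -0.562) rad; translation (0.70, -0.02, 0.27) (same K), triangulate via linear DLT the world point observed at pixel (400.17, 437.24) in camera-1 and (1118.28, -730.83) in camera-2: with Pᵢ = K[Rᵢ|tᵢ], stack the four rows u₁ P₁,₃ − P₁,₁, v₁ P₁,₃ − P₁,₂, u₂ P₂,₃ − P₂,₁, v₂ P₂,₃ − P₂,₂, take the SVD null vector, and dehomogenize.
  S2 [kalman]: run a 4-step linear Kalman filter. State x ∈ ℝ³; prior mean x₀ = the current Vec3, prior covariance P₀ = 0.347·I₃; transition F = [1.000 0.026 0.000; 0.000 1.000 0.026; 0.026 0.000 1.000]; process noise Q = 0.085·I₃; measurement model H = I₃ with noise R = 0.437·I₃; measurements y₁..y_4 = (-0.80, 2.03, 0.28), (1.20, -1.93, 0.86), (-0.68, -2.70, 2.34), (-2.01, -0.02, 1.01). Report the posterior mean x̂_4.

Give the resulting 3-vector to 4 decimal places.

result = (-0.8654, -0.8939, 1.2839)

source (pnp_recover): camera pose = R=[0.8689 -0.2851 0.4046; -0.4912 -0.3964 0.7756; -0.0607 -0.8727 -0.4844], t=(0.0100, -0.1900, 5.0201)
after S1 (triangulate): (-0.3337, -1.6786, 1.7119)
after S2 (kf_track): (-0.8654, -0.8939, 1.2839)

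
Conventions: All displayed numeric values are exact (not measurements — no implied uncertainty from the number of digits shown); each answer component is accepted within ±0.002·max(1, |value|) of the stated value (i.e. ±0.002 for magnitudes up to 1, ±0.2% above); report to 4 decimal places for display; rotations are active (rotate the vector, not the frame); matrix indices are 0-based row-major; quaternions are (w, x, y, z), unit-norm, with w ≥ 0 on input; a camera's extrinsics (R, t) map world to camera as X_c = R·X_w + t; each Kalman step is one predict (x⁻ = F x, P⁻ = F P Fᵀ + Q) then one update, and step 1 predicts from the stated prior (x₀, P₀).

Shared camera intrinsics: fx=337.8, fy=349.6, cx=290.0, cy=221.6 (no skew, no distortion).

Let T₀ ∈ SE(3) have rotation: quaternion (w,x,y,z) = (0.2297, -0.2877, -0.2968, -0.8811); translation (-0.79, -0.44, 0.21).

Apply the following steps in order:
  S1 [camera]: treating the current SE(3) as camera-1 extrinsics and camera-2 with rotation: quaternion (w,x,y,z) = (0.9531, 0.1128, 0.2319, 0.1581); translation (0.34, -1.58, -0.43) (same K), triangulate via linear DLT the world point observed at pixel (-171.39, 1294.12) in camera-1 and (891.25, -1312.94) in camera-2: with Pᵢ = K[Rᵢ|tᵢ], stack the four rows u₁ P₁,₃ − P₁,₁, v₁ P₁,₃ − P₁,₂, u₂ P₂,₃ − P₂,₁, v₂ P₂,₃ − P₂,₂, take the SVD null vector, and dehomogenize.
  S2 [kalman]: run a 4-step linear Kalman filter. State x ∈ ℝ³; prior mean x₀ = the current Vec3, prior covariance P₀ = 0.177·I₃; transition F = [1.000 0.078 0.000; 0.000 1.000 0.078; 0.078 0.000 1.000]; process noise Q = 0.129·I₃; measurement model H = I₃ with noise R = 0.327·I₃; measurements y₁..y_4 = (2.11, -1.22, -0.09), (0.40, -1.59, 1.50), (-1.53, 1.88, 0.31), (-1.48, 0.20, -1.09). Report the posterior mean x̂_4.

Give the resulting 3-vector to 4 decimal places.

after S1 (triangulate): (-0.2514, -1.5306, 1.7633)
after S2 (kf_track): (-0.9383, 0.1549, -0.0931)

result = (-0.9383, 0.1549, -0.0931)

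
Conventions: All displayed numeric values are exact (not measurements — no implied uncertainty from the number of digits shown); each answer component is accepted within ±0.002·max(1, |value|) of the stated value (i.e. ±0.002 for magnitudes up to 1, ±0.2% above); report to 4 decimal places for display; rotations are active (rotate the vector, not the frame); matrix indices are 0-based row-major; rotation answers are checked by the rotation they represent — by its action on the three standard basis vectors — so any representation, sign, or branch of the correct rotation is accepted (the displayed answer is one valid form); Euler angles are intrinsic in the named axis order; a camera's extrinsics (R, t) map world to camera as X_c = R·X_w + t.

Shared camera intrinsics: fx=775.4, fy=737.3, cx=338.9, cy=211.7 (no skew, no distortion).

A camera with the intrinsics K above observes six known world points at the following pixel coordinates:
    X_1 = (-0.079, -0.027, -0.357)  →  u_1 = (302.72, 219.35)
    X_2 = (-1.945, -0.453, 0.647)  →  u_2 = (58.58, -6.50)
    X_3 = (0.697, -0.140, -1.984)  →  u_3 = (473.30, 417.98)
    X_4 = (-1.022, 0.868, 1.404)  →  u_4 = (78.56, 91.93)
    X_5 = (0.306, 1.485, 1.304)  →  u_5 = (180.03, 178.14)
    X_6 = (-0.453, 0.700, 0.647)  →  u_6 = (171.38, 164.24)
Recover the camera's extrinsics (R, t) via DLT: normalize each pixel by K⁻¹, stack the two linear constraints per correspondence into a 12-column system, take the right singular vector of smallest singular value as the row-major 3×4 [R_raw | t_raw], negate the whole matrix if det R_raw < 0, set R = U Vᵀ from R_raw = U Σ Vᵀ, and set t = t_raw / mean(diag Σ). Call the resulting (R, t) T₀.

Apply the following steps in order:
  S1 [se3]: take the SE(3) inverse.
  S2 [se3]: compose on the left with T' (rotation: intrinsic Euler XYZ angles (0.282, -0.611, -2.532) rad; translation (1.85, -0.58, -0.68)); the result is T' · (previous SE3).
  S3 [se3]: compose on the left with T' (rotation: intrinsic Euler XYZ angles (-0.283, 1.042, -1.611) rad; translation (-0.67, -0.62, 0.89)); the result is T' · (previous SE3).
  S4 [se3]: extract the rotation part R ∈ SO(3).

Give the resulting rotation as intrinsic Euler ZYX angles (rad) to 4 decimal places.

source (pnp_recover): camera pose = R=[0.6937 -0.6449 -0.3208; 0.1678 0.5779 -0.7987; 0.7004 0.5002 0.5091], t=(-0.3300, -0.2001, 5.6703)
after S1 (invert_se3): R=[0.6937 0.1678 0.7004; -0.6449 0.5779 0.5002; -0.3208 -0.7987 0.5091], t=(-3.7091, -2.9335, -3.1524)
after S2 (compose_se3): R=[-0.5842 0.6165 -0.5279; 0.3492 -0.3962 -0.8492; -0.7326 -0.6804 0.0162], t=(4.7737, 4.2711, -1.1496)
after S3 (compose_se3): R=[-0.4447 -0.7997 -0.4034; 0.3540 -0.5706 0.7410; -0.8227 0.1867 0.5369], t=(0.3936, -6.5095, -1.6661)
after S4 (rot_of_se3): [-0.4447 -0.7997 -0.4034; 0.3540 -0.5706 0.7410; -0.8227 0.1867 0.5369]

rotation (euler_zyx) = (2.4692, 0.9662, 0.3346)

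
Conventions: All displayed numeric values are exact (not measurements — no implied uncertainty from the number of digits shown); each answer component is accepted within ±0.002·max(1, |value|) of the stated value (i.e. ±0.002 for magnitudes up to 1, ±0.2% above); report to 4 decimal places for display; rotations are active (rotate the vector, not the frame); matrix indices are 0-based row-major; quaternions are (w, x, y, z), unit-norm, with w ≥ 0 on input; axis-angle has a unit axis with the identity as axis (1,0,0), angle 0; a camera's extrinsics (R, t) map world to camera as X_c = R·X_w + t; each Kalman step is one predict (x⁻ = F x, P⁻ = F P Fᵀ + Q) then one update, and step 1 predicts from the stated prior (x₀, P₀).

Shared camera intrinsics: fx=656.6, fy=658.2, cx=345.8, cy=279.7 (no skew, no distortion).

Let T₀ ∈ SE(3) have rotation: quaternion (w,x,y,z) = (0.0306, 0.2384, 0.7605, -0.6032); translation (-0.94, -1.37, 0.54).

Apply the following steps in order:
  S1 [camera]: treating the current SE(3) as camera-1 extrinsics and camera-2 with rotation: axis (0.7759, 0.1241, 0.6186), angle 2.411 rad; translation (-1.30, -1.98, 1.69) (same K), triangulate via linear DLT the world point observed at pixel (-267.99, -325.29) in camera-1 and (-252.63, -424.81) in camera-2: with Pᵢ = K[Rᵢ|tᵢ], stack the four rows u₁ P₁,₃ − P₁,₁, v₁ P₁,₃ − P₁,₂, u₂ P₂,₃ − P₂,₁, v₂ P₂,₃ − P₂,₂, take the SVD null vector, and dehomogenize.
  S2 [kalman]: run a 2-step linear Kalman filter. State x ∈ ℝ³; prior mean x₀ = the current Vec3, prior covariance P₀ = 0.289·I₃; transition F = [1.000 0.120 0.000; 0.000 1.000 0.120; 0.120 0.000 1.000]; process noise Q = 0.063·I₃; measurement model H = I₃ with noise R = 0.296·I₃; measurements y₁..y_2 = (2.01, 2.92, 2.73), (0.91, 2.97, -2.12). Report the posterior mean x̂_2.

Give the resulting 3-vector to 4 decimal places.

after S1 (triangulate): (0.1663, -1.6500, 0.2008)
after S2 (kf_track): (1.1015, 1.8174, 0.1929)

result = (1.1015, 1.8174, 0.1929)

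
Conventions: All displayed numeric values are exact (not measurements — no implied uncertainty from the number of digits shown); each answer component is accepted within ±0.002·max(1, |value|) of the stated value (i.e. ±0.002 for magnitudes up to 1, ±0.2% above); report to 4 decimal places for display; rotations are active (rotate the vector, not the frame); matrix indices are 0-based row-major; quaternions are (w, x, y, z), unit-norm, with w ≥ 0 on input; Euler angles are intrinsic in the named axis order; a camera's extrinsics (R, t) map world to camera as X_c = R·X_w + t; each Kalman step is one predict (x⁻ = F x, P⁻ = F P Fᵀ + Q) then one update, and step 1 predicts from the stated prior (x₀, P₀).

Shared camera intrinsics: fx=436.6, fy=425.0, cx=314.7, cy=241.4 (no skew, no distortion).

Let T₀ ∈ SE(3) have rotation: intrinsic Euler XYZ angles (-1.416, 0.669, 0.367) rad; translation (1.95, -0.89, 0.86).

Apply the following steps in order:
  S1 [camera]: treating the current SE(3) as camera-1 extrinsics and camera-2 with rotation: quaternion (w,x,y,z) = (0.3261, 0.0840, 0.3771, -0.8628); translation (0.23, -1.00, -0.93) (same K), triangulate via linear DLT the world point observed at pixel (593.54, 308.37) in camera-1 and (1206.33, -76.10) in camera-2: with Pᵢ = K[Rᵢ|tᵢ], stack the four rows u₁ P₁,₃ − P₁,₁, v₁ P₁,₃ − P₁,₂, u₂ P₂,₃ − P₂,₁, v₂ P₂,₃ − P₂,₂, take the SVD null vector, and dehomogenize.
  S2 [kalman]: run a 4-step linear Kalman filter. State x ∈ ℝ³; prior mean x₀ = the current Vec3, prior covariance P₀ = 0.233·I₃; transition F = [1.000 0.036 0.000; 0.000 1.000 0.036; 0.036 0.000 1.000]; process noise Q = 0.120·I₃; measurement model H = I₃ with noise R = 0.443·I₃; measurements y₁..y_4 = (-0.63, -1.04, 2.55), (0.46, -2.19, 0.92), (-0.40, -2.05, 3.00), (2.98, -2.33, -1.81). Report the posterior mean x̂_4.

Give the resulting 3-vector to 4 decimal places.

after S1 (triangulate): (-1.6319, -0.5736, 0.7744)
after S2 (kf_track): (0.8375, -1.8367, 0.4399)

result = (0.8375, -1.8367, 0.4399)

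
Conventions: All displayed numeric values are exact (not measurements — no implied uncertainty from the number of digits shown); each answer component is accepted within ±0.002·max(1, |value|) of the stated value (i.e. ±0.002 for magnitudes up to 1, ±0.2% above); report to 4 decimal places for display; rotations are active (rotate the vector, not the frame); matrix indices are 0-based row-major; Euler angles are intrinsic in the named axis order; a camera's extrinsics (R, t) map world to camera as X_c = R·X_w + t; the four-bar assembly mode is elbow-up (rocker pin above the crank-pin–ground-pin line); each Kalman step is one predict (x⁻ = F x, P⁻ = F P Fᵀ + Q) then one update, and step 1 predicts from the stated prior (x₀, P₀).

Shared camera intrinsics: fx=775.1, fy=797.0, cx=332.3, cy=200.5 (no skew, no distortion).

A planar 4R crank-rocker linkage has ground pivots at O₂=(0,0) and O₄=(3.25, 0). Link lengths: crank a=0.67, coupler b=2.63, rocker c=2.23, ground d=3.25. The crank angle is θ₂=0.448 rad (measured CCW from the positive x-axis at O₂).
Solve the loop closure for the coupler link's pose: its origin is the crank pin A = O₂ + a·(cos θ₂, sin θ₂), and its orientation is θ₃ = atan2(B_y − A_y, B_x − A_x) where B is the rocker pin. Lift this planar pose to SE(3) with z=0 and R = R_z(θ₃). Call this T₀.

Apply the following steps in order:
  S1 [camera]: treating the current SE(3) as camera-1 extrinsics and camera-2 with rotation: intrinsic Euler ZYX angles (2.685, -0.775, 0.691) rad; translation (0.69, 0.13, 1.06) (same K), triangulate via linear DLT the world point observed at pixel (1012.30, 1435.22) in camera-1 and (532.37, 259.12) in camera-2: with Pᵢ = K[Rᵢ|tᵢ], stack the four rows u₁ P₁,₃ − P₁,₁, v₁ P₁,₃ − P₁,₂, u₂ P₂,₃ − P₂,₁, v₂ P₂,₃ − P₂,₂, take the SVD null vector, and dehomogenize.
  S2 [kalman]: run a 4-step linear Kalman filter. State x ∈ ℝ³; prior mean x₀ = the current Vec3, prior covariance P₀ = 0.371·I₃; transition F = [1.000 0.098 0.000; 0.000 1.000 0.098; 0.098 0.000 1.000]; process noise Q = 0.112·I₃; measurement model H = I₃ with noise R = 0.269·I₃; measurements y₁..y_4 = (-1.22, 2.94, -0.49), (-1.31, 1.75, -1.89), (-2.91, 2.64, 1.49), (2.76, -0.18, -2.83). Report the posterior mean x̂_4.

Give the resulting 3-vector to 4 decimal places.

result = (0.4688, 1.1064, -1.3099)

source (fourbar_fk): coupler pose = R=[0.7244 -0.6894 0.0000; 0.6894 0.7244 0.0000; 0.0000 0.0000 1.0000], t=(0.6039, 0.2902, 0.0000)
after S1 (triangulate): (1.3234, 0.8017, 1.1511)
after S2 (kf_track): (0.4688, 1.1064, -1.3099)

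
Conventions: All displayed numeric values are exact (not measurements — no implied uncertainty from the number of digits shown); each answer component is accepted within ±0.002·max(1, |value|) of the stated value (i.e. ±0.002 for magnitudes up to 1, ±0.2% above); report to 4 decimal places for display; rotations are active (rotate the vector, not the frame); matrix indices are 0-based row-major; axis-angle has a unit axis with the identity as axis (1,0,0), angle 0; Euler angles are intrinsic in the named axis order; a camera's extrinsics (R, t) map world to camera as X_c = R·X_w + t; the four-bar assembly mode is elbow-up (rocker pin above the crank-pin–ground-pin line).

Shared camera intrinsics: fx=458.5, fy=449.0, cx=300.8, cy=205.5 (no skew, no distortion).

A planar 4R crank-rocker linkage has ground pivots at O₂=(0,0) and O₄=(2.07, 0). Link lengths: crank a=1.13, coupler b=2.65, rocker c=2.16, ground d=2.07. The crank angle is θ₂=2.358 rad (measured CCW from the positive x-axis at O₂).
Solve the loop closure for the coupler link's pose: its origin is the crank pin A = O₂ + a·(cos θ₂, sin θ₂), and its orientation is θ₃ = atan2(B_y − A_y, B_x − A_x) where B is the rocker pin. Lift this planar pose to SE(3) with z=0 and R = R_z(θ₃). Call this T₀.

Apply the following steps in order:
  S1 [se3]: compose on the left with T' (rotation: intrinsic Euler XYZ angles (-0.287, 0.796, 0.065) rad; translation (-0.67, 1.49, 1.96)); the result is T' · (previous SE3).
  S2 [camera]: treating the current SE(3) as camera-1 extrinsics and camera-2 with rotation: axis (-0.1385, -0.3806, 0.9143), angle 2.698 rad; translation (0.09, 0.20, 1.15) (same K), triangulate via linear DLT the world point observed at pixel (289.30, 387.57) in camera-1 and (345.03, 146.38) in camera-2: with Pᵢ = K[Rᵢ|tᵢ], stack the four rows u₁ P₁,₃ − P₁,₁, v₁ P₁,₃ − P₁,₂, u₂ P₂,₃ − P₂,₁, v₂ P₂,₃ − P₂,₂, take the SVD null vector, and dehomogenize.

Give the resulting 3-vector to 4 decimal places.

source (fourbar_fk): coupler pose = R=[0.8736 -0.4867 0.0000; 0.4867 0.8736 0.0000; 0.0000 0.0000 1.0000], t=(-0.8005, 0.7976, 0.0000)
after S1 (compose_se3): R=[0.5877 -0.3795 0.7146; 0.3503 0.9155 0.1980; -0.7293 0.1339 0.6710], t=(-1.2650, 2.3755, 2.3324)
after S2 (triangulate): (-0.6221, -1.0568, 1.5906)

result = (-0.6221, -1.0568, 1.5906)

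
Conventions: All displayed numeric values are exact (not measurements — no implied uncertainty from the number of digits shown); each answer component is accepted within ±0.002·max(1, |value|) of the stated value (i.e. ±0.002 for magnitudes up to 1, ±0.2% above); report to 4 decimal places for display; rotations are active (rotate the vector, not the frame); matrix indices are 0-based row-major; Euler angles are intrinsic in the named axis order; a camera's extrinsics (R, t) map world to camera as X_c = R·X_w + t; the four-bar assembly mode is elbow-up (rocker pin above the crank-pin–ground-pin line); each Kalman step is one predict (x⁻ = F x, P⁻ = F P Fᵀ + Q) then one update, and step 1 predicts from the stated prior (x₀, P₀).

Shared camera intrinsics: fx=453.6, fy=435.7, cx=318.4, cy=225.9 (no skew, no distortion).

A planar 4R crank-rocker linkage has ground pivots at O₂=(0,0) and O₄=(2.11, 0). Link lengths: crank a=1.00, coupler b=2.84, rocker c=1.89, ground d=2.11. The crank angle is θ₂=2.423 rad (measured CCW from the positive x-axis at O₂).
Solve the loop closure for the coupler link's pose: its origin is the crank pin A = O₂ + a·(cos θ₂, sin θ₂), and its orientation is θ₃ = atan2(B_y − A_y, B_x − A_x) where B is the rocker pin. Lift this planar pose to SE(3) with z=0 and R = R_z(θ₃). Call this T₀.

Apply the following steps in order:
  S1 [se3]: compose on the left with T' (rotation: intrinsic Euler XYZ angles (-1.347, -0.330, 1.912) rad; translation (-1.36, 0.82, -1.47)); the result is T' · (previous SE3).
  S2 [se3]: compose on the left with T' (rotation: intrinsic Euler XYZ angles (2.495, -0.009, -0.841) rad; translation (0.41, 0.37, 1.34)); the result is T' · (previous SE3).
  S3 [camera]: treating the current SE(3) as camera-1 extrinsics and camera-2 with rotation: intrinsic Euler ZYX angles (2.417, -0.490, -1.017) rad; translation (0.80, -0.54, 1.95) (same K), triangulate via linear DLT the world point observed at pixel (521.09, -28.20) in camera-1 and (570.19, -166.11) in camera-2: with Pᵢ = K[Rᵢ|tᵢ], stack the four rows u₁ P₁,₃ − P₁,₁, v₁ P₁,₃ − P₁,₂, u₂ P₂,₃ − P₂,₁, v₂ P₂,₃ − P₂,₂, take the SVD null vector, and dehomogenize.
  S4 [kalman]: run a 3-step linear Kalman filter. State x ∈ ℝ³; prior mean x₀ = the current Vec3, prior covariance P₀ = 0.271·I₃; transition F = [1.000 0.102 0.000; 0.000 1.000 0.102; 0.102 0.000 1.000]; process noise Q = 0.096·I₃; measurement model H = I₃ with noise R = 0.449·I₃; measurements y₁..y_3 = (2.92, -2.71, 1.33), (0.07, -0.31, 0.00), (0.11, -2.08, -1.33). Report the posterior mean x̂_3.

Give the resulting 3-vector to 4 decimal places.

result = (0.1089, -1.3413, -0.0202)

source (fourbar_fk): coupler pose = R=[0.9049 -0.4257 0.0000; 0.4257 0.9049 0.0000; 0.0000 0.0000 1.0000], t=(-0.7527, 0.6583, 0.0000)
after S1 (compose_se3): R=[-0.6659 -0.6720 -0.3240; -0.0648 -0.3806 0.9224; -0.7432 0.6353 0.2100], t=(-1.7086, 0.4973, -0.5901)
after S2 (compose_se3): R=[-0.4856 -0.7374 0.4696; 0.0887 -0.5759 -0.8127; 0.8697 -0.3529 0.3451], t=(-0.3532, -0.5514, 2.7834)
after S3 (triangulate): (-1.0735, -0.4432, 1.2735)
after S4 (kf_track): (0.1089, -1.3413, -0.0202)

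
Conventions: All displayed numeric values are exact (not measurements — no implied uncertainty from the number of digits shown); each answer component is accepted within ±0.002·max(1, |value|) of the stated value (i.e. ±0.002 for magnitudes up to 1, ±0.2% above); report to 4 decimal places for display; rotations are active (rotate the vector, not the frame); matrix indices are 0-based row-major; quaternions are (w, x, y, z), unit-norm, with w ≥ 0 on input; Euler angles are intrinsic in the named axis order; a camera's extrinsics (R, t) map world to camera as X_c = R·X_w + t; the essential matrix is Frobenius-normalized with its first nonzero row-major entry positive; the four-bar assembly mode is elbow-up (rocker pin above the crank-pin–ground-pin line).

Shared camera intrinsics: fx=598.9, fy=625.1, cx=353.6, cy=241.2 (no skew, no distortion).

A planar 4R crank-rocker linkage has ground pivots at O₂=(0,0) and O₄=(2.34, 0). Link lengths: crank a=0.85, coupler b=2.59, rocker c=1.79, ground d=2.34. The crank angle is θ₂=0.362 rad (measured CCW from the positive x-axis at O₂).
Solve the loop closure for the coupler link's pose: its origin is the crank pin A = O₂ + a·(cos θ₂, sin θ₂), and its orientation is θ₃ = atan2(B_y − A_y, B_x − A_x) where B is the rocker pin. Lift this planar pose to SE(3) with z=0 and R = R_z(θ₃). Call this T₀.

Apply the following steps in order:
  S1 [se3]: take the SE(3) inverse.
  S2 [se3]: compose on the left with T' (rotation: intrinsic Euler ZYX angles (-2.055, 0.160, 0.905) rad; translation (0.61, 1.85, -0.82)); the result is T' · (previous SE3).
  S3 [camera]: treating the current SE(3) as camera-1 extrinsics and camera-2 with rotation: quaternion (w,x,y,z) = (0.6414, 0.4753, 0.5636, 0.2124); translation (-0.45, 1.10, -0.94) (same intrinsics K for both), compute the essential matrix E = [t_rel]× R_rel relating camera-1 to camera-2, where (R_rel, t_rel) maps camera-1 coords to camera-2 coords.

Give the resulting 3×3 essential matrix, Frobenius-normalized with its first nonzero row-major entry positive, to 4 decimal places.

matrix = [0.3699 -0.2984 0.4827; -0.1018 0.0873 -0.1525; 0.5199 -0.1156 -0.4650]

source (fourbar_fk): coupler pose = R=[0.8500 -0.5267 0.0000; 0.5267 0.8500 0.0000; 0.0000 0.0000 1.0000], t=(0.7949, 0.3010, 0.0000)
after S1 (invert_se3): R=[0.8500 0.5267 0.0000; -0.5267 0.8500 0.0000; 0.0000 0.0000 1.0000], t=(-0.8343, 0.1628, 0.0000)
after S2 (compose_se3): R=[-0.6479 0.1731 -0.7418; -0.5328 -0.7989 0.2790; -0.5444 0.5760 0.6098], t=(1.0729, 2.5141, -0.5607)
after S3 (essential): [0.3699 -0.2984 0.4827; -0.1018 0.0873 -0.1525; 0.5199 -0.1156 -0.4650]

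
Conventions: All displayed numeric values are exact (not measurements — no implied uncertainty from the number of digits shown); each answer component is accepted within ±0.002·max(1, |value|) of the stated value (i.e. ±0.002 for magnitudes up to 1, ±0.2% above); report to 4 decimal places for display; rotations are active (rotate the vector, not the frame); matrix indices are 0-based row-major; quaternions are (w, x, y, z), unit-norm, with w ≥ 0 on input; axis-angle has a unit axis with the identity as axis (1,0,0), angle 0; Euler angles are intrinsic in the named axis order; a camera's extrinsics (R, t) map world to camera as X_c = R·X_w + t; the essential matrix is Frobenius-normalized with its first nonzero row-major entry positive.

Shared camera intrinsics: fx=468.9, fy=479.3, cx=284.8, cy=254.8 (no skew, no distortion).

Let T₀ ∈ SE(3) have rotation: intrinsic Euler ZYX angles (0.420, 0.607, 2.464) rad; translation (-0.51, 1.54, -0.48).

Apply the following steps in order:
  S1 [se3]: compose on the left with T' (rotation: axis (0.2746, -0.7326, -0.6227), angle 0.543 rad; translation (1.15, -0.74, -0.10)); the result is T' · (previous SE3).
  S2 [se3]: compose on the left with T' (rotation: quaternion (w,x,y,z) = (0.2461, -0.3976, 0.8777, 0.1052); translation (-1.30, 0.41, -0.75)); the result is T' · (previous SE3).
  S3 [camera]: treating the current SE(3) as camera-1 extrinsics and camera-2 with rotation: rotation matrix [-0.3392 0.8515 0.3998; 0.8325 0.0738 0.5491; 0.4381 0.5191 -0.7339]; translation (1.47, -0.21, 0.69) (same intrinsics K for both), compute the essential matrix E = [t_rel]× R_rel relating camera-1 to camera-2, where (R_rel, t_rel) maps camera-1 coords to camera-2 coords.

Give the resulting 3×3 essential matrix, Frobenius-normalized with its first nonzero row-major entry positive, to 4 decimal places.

matrix = [0.0249 0.1042 -0.2192; 0.0390 -0.0689 -0.6699; 0.0682 0.6927 -0.0291]

after S1 (compose_se3): R=[0.9783 0.1853 -0.0929; 0.0931 -0.7931 -0.6020; -0.1852 0.5802 -0.7931], t=(1.3523, 0.9129, -0.3987)
after S2 (compose_se3): R=[-0.6848 0.6924 0.2273; -0.6409 -0.4239 -0.6400; -0.3467 -0.5839 0.7340], t=(-2.8842, -0.0113, -1.1157)
after S3 (essential): [0.0249 0.1042 -0.2192; 0.0390 -0.0689 -0.6699; 0.0682 0.6927 -0.0291]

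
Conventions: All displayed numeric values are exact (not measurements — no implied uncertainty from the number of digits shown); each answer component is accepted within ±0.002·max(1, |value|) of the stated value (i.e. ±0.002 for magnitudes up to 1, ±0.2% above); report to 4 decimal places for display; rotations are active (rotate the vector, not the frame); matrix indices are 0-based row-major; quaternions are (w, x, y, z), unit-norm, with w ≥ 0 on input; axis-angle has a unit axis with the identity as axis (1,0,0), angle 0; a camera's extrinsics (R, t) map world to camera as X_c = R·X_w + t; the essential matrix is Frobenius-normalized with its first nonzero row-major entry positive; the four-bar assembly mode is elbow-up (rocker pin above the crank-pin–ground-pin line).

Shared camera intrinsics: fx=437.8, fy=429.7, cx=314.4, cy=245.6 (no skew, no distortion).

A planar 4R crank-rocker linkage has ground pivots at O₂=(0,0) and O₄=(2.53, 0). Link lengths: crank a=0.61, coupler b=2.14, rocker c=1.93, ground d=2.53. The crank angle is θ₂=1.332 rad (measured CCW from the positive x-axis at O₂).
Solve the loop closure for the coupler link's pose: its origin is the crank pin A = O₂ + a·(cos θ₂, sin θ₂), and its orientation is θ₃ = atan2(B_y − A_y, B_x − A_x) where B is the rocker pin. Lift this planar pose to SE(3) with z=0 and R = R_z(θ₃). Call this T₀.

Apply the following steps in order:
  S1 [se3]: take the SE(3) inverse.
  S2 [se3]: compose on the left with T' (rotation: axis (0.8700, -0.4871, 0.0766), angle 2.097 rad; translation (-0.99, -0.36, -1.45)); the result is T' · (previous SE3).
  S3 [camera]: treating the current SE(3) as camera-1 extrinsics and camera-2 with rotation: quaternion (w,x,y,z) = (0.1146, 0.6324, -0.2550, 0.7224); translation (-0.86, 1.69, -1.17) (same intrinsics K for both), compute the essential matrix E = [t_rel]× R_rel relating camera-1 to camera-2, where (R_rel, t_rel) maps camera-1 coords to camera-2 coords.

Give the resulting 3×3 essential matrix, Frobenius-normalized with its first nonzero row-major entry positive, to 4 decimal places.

matrix = [0.2323 0.0559 -0.1175; 0.6541 -0.1543 -0.0051; -0.0562 -0.4690 0.5042]

source (fourbar_fk): coupler pose = R=[0.8183 -0.5748 0.0000; 0.5748 0.8183 0.0000; 0.0000 0.0000 1.0000], t=(0.1443, 0.5927, 0.0000)
after S1 (invert_se3): R=[0.8183 0.5748 0.0000; -0.5748 0.8183 0.0000; 0.0000 0.0000 1.0000], t=(-0.4587, -0.4021, 0.0000)
after S2 (compose_se3): R=[0.9234 -0.2103 -0.3211; -0.3829 -0.4472 -0.8083; 0.0264 0.8694 -0.4935], t=(-0.9986, -0.0397, -1.9691)
after S3 (essential): [0.2323 0.0559 -0.1175; 0.6541 -0.1543 -0.0051; -0.0562 -0.4690 0.5042]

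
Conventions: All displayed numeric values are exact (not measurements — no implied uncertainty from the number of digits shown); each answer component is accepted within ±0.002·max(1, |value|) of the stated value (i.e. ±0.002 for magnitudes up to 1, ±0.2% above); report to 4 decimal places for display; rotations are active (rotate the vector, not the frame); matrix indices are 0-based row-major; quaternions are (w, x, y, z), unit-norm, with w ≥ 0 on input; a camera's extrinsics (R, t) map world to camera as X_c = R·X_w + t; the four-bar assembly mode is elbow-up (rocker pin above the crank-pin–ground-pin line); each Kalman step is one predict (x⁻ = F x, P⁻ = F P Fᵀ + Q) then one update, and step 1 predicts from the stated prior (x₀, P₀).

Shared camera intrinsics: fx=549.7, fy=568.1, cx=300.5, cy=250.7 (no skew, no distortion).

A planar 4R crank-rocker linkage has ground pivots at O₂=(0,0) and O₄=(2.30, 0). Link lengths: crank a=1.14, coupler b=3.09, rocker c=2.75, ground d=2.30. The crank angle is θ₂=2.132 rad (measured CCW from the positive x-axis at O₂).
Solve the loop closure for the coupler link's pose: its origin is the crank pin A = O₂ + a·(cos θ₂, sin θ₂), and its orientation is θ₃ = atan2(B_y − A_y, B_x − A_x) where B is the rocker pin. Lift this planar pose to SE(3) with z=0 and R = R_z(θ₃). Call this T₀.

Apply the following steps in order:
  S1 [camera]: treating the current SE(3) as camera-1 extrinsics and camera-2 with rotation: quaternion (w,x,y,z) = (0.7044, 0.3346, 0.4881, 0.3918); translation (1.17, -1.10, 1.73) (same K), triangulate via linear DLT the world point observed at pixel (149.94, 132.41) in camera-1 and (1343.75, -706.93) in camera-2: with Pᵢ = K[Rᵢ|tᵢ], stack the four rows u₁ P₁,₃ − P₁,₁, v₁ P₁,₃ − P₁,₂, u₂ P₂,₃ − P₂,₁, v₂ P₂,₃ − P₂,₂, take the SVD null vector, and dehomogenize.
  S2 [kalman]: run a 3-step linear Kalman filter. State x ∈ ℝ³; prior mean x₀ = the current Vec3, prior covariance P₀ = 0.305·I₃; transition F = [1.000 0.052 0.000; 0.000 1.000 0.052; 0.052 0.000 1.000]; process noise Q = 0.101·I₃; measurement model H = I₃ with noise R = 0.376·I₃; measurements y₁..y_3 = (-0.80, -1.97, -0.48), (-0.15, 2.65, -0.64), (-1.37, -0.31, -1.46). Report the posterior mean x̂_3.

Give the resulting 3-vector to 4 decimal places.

source (fourbar_fk): coupler pose = R=[0.8219 -0.5697 0.0000; 0.5697 0.8219 0.0000; 0.0000 0.0000 1.0000], t=(-0.6067, 0.9651, 0.0000)
after S1 (triangulate): (-0.4300, -1.1555, 1.1022)
after S2 (kf_track): (-0.8462, 0.0148, -0.6982)

result = (-0.8462, 0.0148, -0.6982)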